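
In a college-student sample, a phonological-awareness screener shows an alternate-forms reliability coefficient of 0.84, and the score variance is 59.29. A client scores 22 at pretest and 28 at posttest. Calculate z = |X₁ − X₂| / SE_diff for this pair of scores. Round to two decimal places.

1.38

SD = √59.29 = 7.7000
SEM = 7.7000 * √(1 − 0.8400) = 7.7000 * √0.1600 ≈ 7.7000 * 0.4000 ≈ 3.0800
SE_diff = SEM * √2 ≈ 3.0800 * 1.4142 ≈ 4.3558
z = |22 − 28| / 4.3558 = 6 / 4.3558 ≈ 1.3775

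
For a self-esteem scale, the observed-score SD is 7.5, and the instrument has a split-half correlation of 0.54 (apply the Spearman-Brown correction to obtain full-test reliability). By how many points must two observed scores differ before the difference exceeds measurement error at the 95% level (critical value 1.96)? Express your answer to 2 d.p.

11.36

Spearman-Brown: r = 2(0.54) / (1 + 0.54) = 1.08000 / 1.54000 ≈ 0.70130
SEM = 7.50000 × √(1 − 0.70130) = 7.50000 × √0.29870 ≈ 7.50000 × 0.54654 ≈ 4.09902
Standard error of the difference = 4.09902·√2 ≈ 5.79689
Smallest detectable difference = 1.96×5.79689 ≈ 11.36190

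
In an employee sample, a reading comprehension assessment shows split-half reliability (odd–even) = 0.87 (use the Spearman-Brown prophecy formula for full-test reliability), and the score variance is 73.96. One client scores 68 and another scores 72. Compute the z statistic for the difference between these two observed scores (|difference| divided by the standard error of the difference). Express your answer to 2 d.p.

1.25

SD = √73.96 = 8.600
Spearman-Brown: r = 2(0.87) / (1 + 0.87) = 1.740 / 1.870 ≈ 0.930
SEM = 8.600 · √(1 − 0.930) = 8.600 · √0.070 ≈ 8.600 · 0.264 ≈ 2.268
Standard error of the difference = 2.268·√2 ≈ 3.207
z = 4 / 3.207 ≈ 1.247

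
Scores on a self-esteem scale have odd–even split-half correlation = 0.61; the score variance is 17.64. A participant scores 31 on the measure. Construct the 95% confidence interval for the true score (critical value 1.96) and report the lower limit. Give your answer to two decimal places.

SD = √17.64 = 4.20000
r_full = 2·0.61 / (1 + 0.61) ≈ 0.75776
SEM = 4.20000 * √(1 − 0.75776) = 4.20000 * √0.24224 ≈ 4.20000 * 0.49217 ≈ 2.06713
1.96 * SEM ≈ 4.05158
Lower bound: 31 − 4.05158 = 26.94842

26.95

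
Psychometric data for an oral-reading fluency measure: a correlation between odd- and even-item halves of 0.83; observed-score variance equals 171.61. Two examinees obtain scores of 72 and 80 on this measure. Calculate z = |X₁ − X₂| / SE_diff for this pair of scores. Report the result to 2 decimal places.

σ = 171.61^(1/2) = 13.10000
r_full = 2·0.83 / (1 + 0.83) ≃ 0.90710
SEM = 13.10000 · √(1 − 0.90710) = 13.10000 · √0.09290 ≃ 13.10000 · 0.30479 ≃ 3.99273
Standard error of the difference = 3.99273·√2 ≃ 5.64658
z = |72 − 80| / 5.64658 = 8 / 5.64658 ≃ 1.41679

1.42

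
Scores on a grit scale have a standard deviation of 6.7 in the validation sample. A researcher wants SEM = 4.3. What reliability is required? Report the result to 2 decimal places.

0.59

Required reliability = 1 − (SEM/SD)² = 1 − 0.412 ≈ 0.588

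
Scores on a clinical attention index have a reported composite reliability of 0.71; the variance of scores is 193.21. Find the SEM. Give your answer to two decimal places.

SD = √193.21 = 13.900
SEM = 13.900 · √(1 − 0.710) = 13.900 · √0.290 ≈ 13.900 · 0.539 ≈ 7.485

7.49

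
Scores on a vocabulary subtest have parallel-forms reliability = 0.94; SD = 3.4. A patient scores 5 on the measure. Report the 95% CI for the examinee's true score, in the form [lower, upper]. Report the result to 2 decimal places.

SEM = 3.400 * √(1 − 0.940) = 3.400 * √0.060 ≈ 3.400 * 0.245 ≈ 0.833
1.96 * SEM ≈ 1.632
CI = 5 ± 1.632 → [3.368, 6.632]

[3.37, 6.63]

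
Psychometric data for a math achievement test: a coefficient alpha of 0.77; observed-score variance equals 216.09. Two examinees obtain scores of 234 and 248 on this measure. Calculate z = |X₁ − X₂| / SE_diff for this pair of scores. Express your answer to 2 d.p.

1.40

SD = √216.09 ≈ 14.700
SEM = 14.700 * √(1 − 0.770) = 14.700 * √0.230 ≈ 14.700 * 0.480 ≈ 7.050
Standard error of the difference = 7.050·√2 ≈ 9.970
z = 14 / 9.970 ≈ 1.404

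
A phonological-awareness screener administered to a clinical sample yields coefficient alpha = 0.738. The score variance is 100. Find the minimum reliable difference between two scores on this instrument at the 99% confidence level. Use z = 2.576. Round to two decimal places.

SD = √100 ≈ 10.000
The standard error of measurement is 10.000×√(1 − 0.738) ≈ 10.000×0.512 ≈ 5.119.
SE_diff = √2 × SEM ≈ 7.239
Minimum reliable difference = 2.576 × SE_diff ≈ 2.576 × 7.239 ≈ 18.647

18.65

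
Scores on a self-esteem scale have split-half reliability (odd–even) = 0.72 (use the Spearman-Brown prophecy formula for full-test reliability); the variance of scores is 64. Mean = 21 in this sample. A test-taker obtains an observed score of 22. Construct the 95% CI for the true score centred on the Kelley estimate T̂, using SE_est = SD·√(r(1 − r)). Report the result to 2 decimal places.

[16.05, 27.63]

SD = √64 = 8.0000
Full-length reliability (Spearman-Brown) = 2(0.72)/(1+0.72) ≈ 0.8372
T̂ = 0.8372(22) + 0.1628(21) ≈ 21.8372
SE_est = 8.0000·√[r(1 − r)] ≈ 2.9534
95% CI: 21.8372 ± 5.7887 ≈ (16.0486, 27.6259)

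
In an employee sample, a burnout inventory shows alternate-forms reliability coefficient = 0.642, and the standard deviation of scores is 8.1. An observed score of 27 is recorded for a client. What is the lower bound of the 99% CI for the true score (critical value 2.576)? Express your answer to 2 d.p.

SEM = 8.10000×√(1 − 0.64200) ≃ 4.84648
2.576 × SEM ≃ 12.48454
Lower bound: 27 − 12.48454 = 14.51546

14.52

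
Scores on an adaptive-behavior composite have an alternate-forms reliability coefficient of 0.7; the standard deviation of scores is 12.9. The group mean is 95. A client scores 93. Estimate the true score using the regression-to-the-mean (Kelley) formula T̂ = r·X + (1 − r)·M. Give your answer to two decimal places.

93.60

T̂ = r·X + (1 − r)·M = 0.70000×93 + 0.30000×95 = 65.10000 + 28.50000 ≈ 93.60000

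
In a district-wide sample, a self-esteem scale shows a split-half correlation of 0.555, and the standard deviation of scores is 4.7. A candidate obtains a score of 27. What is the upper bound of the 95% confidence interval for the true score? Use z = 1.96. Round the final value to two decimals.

31.93

Full-length reliability (Spearman-Brown) = 2(0.555)/(1+0.555) ≈ 0.71383
SEM = 4.70000 · √(1 − 0.71383) = 4.70000 · √0.28617 ≈ 4.70000 · 0.53495 ≈ 2.51427
Margin = 1.96 · 2.51427 ≈ 4.92798
Upper limit = 27 + 4.92798 ≈ 31.92798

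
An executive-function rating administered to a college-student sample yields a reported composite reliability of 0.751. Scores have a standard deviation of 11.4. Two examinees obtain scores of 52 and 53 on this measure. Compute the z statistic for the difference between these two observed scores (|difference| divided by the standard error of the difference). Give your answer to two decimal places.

0.12

The standard error of measurement is 11.400×√(1 − 0.751) ≈ 11.400×0.499 ≈ 5.689.
Standard error of the difference = 5.689·√2 ≈ 8.045
z = 1 / 8.045 ≈ 0.124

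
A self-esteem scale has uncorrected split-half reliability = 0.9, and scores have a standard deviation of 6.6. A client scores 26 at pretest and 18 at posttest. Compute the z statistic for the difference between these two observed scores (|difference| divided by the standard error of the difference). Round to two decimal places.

r_full = 2·0.9 / (1 + 0.9) ≃ 0.9474
SEM = 6.6000 · √(1 − 0.9474) = 6.6000 · √0.0526 ≃ 6.6000 · 0.2294 ≃ 1.5141
Standard error of the difference = 1.5141·√2 ≃ 2.1413
z = |26 − 18| / 2.1413 = 8 / 2.1413 ≃ 3.7360

3.74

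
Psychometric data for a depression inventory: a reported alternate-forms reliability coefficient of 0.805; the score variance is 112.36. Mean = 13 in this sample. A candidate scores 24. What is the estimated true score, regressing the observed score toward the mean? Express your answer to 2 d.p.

21.86

T̂ = r·X + (1 − r)·M = 0.8050*24 + 0.1950*13 = 19.3200 + 2.5350 ≈ 21.8550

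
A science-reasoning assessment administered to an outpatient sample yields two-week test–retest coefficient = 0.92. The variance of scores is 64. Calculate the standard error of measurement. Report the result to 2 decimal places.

2.26

SD = √64 ≈ 8.0000
SEM = 8.0000 · √(1 − 0.9200) = 8.0000 · √0.0800 ≈ 8.0000 · 0.2828 ≈ 2.2627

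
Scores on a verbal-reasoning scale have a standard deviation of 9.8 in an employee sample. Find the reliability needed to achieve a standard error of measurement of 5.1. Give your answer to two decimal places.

0.73

r = 1 − (5.1000/9.8)² ≃ 1 − 0.2708 ≃ 0.7292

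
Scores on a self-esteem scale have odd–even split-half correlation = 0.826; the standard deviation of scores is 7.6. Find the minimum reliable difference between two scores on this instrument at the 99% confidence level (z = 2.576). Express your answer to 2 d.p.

r_full = 2·0.826 / (1 + 0.826) ≈ 0.905
SEM = 7.600×√(1 − 0.905) ≈ 2.346
SE_diff = SEM × √2 ≈ 2.346 × 1.414 ≈ 3.318
Minimum reliable difference = 2.576 × SE_diff ≈ 2.576 × 3.318 ≈ 8.547

8.55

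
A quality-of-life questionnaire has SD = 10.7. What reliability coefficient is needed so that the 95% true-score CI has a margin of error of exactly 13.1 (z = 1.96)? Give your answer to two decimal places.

SEM needed = half-width / z = 13.1/1.96 ≈ 6.684
r = 1 − (SEM / SD)² = 1 − (6.684 / 10.7)² ≈ 1 − 0.390 ≈ 0.610

0.61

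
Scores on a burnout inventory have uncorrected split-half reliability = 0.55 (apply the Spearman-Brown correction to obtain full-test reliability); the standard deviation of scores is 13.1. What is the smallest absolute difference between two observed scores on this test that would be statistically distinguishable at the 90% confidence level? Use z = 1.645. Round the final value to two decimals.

16.42

r_full = 2·0.55 / (1 + 0.55) ≈ 0.710
The standard error of measurement is 13.100·√(1 − 0.710) ≈ 13.100·0.539 ≈ 7.058.
SE_diff = √2 · SEM ≈ 9.982
Minimum reliable difference = 1.645 · SE_diff ≈ 1.645 · 9.982 ≈ 16.421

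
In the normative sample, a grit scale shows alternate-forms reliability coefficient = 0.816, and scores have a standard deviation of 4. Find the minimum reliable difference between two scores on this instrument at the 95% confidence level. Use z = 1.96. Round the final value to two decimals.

4.76

SEM = 4.0000*√(1 − 0.8160) ≃ 1.7158
SE_diff = SEM * √2 ≃ 1.7158 * 1.4142 ≃ 2.4265
Minimum reliable difference = 1.96 * SE_diff ≃ 1.96 * 2.4265 ≃ 4.7560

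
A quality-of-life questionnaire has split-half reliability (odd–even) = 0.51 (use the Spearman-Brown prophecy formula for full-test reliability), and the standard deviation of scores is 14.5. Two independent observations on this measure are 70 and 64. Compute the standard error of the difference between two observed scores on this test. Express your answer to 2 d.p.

11.68

Spearman-Brown: r = 2(0.51) / (1 + 0.51) = 1.020 / 1.510 ≈ 0.675
SEM = 14.500×√(1 − 0.675) ≈ 8.260
Standard error of the difference = 8.260·√2 ≈ 11.681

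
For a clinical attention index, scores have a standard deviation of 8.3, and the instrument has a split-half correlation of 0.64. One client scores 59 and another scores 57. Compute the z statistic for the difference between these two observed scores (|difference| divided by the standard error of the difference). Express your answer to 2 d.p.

0.36

Spearman-Brown: r = 2(0.64) / (1 + 0.64) = 1.2800 / 1.6400 ≈ 0.7805
SEM = 8.3000·√(1 − 0.7805) ≈ 3.8887
Standard error of the difference = 3.8887·√2 ≈ 5.4995
z = |59 − 57| / 5.4995 = 2 / 5.4995 ≈ 0.3637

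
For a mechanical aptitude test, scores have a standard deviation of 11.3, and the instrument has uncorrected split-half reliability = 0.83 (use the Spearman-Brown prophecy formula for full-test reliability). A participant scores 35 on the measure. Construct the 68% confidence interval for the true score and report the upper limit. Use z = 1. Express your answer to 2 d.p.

38.44

Full-length reliability (Spearman-Brown) = 2(0.83)/(1+0.83) ≈ 0.907
SEM = 11.300·√(1 − 0.907) ≈ 3.444
Half-width = 1·3.444 ≈ 3.444
Upper bound: 35 + 3.444 = 38.444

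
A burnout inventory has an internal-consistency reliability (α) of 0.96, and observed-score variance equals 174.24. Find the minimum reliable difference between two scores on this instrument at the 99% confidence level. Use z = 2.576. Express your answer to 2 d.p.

SD = √174.24 = 13.2000
SEM = 13.2000 * √(1 − 0.9600) = 13.2000 * √0.0400 ≈ 13.2000 * 0.2000 ≈ 2.6400
SE_diff = SEM * √2 ≈ 2.6400 * 1.4142 ≈ 3.7335
Minimum reliable difference = 2.576 * SE_diff ≈ 2.576 * 3.7335 ≈ 9.6176

9.62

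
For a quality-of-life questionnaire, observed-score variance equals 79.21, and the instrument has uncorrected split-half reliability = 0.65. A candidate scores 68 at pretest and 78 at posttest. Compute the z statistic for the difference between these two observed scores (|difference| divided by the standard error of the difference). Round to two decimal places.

1.73

SD = √79.21 ≈ 8.900
r_full = 2·0.65 / (1 + 0.65) ≈ 0.788
SEM = 8.900*√(1 − 0.788) ≈ 4.099
SE_diff = SEM * √2 ≈ 4.099 * 1.414 ≈ 5.797
z = 10 / 5.797 ≈ 1.725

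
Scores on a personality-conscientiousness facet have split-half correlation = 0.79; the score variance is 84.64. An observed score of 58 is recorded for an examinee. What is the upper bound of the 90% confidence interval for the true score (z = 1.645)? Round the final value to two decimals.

SD = √84.64 = 9.2000
Full-length reliability (Spearman-Brown) = 2(0.79)/(1+0.79) ≈ 0.8827
The standard error of measurement is 9.2000×√(1 − 0.8827) ≈ 9.2000×0.3425 ≈ 3.1512.
Half-width = 1.645×3.1512 ≈ 5.1837
Upper limit = 58 + 5.1837 ≈ 63.1837

63.18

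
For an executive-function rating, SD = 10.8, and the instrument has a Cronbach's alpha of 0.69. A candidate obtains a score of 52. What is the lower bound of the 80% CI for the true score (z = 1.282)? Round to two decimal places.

44.29

SEM = 10.800 * √(1 − 0.690) = 10.800 * √0.310 ≈ 10.800 * 0.557 ≈ 6.013
Margin = 1.282 * 6.013 ≈ 7.709
Lower bound: 52 − 7.709 = 44.291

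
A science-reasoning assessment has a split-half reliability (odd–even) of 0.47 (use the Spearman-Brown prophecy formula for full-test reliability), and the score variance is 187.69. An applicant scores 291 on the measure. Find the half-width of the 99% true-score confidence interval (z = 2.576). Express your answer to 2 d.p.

σ = 187.69^(1/2) = 13.7000
Full-length reliability (Spearman-Brown) = 2(0.47)/(1+0.47) ≃ 0.6395
SEM = 13.7000 · √(1 − 0.6395) = 13.7000 · √0.3605 ≃ 13.7000 · 0.6005 ≃ 8.2262
Margin = 2.576 · 8.2262 ≃ 21.1907

21.19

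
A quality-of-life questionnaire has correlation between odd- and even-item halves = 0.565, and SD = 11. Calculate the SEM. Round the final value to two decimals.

5.80

Full-length reliability (Spearman-Brown) = 2(0.565)/(1+0.565) ≈ 0.72204
The standard error of measurement is 11.00000×√(1 − 0.72204) ≈ 11.00000×0.52721 ≈ 5.79936.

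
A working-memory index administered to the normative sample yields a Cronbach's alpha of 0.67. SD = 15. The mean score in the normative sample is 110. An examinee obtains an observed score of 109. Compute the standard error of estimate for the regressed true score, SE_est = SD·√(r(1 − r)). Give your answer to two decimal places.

7.05

SE_est = SD * √(r(1 − r)) = 15.0000 * √0.2211 ≈ 15.0000 * 0.4702 ≈ 7.0532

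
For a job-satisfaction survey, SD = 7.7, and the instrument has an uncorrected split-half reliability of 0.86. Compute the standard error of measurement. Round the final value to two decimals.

2.11

r_full = 2·0.86 / (1 + 0.86) ≈ 0.925
The standard error of measurement is 7.700·√(1 − 0.925) ≈ 7.700·0.274 ≈ 2.113.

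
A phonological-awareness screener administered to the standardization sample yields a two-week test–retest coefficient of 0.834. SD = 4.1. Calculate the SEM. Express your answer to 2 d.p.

1.67

SEM = 4.10000 * √(1 − 0.83400) = 4.10000 * √0.16600 ≈ 4.10000 * 0.40743 ≈ 1.67047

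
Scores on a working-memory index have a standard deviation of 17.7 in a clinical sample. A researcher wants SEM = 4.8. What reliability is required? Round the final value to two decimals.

0.93

r = 1 − (SEM / SD)² = 1 − (4.800 / 17.7)² ≈ 1 − 0.074 ≈ 0.926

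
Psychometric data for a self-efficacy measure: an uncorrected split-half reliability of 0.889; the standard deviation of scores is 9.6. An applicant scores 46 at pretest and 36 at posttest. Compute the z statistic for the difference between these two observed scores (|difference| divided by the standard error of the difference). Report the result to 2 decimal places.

Spearman-Brown: r = 2(0.889) / (1 + 0.889) = 1.77800 / 1.88900 ≃ 0.94124
The standard error of measurement is 9.60000×√(1 − 0.94124) ≃ 9.60000×0.24241 ≃ 2.32711.
SE_diff = √2 × SEM ≃ 3.29103
z = |46 − 36| / 3.29103 = 10 / 3.29103 ≃ 3.03856

3.04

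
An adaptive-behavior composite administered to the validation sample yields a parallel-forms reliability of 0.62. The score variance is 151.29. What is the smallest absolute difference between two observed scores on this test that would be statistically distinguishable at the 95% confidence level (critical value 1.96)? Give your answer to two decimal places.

21.02

SD = √151.29 = 12.30000
SEM = 12.30000 · √(1 − 0.62000) = 12.30000 · √0.38000 ≈ 12.30000 · 0.61644 ≈ 7.58223
Standard error of the difference = 7.58223·√2 ≈ 10.72289
Minimum reliable difference = 1.96 · SE_diff ≈ 1.96 · 10.72289 ≈ 21.01687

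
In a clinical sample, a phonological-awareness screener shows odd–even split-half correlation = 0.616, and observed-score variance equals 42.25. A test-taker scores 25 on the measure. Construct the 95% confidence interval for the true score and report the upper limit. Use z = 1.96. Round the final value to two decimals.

σ = 42.25^(1/2) = 6.5000
Spearman-Brown: r = 2(0.616) / (1 + 0.616) = 1.2320 / 1.6160 ≃ 0.7624
SEM = 6.5000 × √(1 − 0.7624) = 6.5000 × √0.2376 ≃ 6.5000 × 0.4875 ≃ 3.1685
Half-width = 1.96×3.1685 ≃ 6.2103
Upper bound: 25 + 6.2103 = 31.2103

31.21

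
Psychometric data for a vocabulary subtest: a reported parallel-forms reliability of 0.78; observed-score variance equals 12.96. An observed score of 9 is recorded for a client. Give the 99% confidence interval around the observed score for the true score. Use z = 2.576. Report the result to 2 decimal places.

[4.65, 13.35]

σ = 12.96^(1/2) = 3.600
The standard error of measurement is 3.600×√(1 − 0.780) ≃ 3.600×0.469 ≃ 1.689.
Margin = 2.576 × 1.689 ≃ 4.350
CI = 9 ± 4.350 → [4.650, 13.350]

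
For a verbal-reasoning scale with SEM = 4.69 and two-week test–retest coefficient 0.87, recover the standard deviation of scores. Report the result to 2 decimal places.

SD = SEM / √(1 − r) = 4.69 / √0.130 ≃ 4.69 / 0.361 ≃ 13.008

13.01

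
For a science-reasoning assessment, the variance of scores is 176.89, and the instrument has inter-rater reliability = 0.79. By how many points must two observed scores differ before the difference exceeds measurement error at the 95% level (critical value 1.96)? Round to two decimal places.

16.89

SD = √176.89 = 13.300
SEM = 13.300*√(1 − 0.790) ≈ 6.095
SE_diff = SEM * √2 ≈ 6.095 * 1.414 ≈ 8.619
Smallest detectable difference = 1.96*8.619 ≈ 16.894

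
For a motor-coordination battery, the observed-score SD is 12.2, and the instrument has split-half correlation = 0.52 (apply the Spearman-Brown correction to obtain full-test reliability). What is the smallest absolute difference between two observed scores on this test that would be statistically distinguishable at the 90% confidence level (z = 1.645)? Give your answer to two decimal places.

15.95

Spearman-Brown: r = 2(0.52) / (1 + 0.52) = 1.0400 / 1.5200 ≈ 0.6842
The standard error of measurement is 12.2000·√(1 − 0.6842) ≈ 12.2000·0.5620 ≈ 6.8558.
SE_diff = SEM · √2 ≈ 6.8558 · 1.4142 ≈ 9.6956
Smallest detectable difference = 1.645·9.6956 ≈ 15.9492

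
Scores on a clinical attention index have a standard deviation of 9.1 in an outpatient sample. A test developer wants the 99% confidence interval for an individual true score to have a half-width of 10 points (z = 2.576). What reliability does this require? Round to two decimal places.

0.82

Required SEM = 10 / 2.576 ≈ 3.882
Required reliability = 1 − (SEM/SD)² = 1 − 0.182 ≈ 0.818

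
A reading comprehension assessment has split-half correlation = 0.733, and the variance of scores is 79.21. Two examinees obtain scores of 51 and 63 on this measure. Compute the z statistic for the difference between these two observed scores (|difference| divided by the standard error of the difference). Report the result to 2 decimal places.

σ = 79.21^(1/2) = 8.900
Full-length reliability (Spearman-Brown) = 2(0.733)/(1+0.733) ≈ 0.846
SEM = 8.900×√(1 − 0.846) ≈ 3.493
Standard error of the difference = 3.493·√2 ≈ 4.940
z = 12 / 4.940 ≈ 2.429

2.43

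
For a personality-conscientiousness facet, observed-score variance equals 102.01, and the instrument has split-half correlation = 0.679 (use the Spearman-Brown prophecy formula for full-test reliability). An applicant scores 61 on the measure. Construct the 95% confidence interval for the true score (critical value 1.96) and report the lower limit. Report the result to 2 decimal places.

52.34

SD = √102.01 ≈ 10.1000
r_full = 2·0.679 / (1 + 0.679) ≈ 0.8088
SEM = 10.1000·√(1 − 0.8088) ≈ 4.4162
Margin = 1.96 · 4.4162 ≈ 8.6557
Lower limit = 61 − 8.6557 ≈ 52.3443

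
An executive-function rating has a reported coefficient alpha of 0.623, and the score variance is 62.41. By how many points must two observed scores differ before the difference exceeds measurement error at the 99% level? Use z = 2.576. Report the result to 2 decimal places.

σ = 62.41^(1/2) = 7.900
SEM = 7.900 × √(1 − 0.623) = 7.900 × √0.377 ≈ 7.900 × 0.614 ≈ 4.851
SE_diff = √2 × SEM ≈ 6.860
Smallest detectable difference = 2.576×6.860 ≈ 17.671

17.67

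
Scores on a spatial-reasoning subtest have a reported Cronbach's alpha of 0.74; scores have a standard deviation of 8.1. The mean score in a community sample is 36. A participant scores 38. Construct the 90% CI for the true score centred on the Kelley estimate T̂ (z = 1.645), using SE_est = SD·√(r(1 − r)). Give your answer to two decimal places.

[31.64, 43.32]

T̂ = 0.7400(38) + 0.2600(36) ≈ 37.4800
SE_est = 8.1000×√(0.7400×0.2600) ≈ 3.5529
90% CI: 37.4800 ± 5.8446 ≈ (31.6354, 43.3246)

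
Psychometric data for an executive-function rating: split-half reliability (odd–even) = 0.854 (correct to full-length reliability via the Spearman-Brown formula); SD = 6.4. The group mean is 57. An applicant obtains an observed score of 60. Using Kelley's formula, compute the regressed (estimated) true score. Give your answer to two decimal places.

r_full = 2·0.854 / (1 + 0.854) ≈ 0.9213
T̂ = 0.9213(60) + 0.0787(57) ≈ 59.7638

59.76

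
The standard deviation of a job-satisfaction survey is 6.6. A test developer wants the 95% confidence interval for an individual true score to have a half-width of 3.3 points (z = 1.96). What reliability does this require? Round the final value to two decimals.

0.93

Required SEM = 3.3 / 1.96 ≃ 1.68367
r = 1 − (SEM / SD)² = 1 − (1.68367 / 6.6)² ≃ 1 − 0.06508 ≃ 0.93492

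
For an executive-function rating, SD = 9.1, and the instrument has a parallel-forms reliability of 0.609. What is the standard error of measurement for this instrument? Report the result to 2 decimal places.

The standard error of measurement is 9.100*√(1 − 0.609) ≈ 9.100*0.625 ≈ 5.690.

5.69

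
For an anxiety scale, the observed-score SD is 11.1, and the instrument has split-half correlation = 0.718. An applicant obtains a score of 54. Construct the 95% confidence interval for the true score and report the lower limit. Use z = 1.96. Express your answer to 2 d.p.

r_full = 2·0.718 / (1 + 0.718) ≈ 0.8359
SEM = 11.1000·√(1 − 0.8359) ≈ 4.4971
1.96 · SEM ≈ 8.8144
Lower bound: 54 − 8.8144 = 45.1856

45.19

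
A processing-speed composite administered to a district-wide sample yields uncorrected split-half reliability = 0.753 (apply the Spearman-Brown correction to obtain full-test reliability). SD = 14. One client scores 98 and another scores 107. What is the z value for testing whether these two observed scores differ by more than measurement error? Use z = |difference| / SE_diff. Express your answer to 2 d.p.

1.21

Spearman-Brown: r = 2(0.753) / (1 + 0.753) = 1.50600 / 1.75300 ≃ 0.85910
SEM = 14.00000·√(1 − 0.85910) ≃ 5.25516
Standard error of the difference = 5.25516·√2 ≃ 7.43191
z = |98 − 107| / 7.43191 = 9 / 7.43191 ≃ 1.21099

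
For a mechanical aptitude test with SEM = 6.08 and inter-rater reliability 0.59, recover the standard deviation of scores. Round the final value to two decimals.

σ = SEM·(1 − r)^(−1/2) ≃ 6.08·1.5617 ≃ 9.4954

9.50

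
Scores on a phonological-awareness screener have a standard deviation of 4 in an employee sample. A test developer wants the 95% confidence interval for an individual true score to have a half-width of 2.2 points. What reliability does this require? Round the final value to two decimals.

0.92

Required SEM = 2.2 / 1.96 ≈ 1.1224
r = 1 − (1.1224/4)² ≈ 1 − 0.0787 ≈ 0.9213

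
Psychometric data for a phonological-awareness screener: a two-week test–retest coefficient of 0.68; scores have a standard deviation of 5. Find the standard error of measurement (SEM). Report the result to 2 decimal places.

2.83

SEM = 5.00000×√(1 − 0.68000) ≈ 2.82843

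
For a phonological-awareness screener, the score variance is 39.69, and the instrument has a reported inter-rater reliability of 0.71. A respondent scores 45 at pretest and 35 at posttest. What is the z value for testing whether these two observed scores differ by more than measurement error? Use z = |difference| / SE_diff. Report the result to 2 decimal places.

2.08

SD = √39.69 ≈ 6.300
SEM = 6.300·√(1 − 0.710) ≈ 3.393
SE_diff = √2 · SEM ≈ 4.798
z = 10 / 4.798 ≈ 2.084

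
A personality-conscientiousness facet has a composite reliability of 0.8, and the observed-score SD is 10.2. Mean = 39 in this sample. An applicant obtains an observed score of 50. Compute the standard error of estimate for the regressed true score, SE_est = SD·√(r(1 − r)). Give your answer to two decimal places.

4.08

SE_est = 10.20000·√[r(1 − r)] ≃ 4.08000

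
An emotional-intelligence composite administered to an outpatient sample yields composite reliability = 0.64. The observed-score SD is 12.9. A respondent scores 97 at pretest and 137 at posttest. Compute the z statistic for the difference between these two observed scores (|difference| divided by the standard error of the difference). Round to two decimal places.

SEM = 12.900·√(1 − 0.640) ≈ 7.740
SE_diff = SEM · √2 ≈ 7.740 · 1.414 ≈ 10.946
z = 40 / 10.946 ≈ 3.654

3.65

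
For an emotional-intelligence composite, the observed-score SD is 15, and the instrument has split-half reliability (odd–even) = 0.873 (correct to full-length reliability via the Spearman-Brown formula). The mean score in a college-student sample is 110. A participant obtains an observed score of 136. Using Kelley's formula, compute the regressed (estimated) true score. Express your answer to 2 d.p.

r_full = 2·0.873 / (1 + 0.873) ≈ 0.932
T̂ = r·X + (1 − r)·M = 0.932·136 + 0.068·110 ≈ 126.778 + 7.459 ≈ 134.237

134.24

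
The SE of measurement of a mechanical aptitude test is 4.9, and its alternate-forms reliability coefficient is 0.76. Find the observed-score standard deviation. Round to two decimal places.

SD = SEM / √(1 − r) = 4.9 / √0.2400 ≈ 4.9 / 0.4899 ≈ 10.0021

10.00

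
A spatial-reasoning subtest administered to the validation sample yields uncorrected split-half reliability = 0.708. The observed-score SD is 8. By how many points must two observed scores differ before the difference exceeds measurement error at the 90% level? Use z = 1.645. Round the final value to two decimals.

Full-length reliability (Spearman-Brown) = 2(0.708)/(1+0.708) ≈ 0.8290
SEM = 8.0000 · √(1 − 0.8290) = 8.0000 · √0.1710 ≈ 8.0000 · 0.4135 ≈ 3.3078
SE_diff = SEM · √2 ≈ 3.3078 · 1.4142 ≈ 4.6779
Smallest detectable difference = 1.645·4.6779 ≈ 7.6952

7.70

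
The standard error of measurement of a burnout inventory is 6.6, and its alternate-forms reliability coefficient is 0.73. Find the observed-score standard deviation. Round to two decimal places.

12.70

σ = SEM·(1 − r)^(−1/2) ≈ 6.6*1.925 ≈ 12.702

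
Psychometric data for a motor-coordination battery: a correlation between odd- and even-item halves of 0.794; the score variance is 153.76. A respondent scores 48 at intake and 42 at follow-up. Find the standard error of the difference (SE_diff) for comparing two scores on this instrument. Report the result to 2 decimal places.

σ = 153.76^(1/2) = 12.400
Spearman-Brown: r = 2(0.794) / (1 + 0.794) = 1.588 / 1.794 ≈ 0.885
SEM = 12.400·√(1 − 0.885) ≈ 4.202
Standard error of the difference = 4.202·√2 ≈ 5.942

5.94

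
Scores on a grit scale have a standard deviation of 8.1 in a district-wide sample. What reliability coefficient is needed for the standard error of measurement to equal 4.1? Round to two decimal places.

r = 1 − (SEM / SD)² = 1 − (4.10000 / 8.1)² ≃ 1 − 0.25621 ≃ 0.74379

0.74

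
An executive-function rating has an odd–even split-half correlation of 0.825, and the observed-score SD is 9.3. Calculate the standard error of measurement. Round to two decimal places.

Spearman-Brown: r = 2(0.825) / (1 + 0.825) = 1.650 / 1.825 ≈ 0.904
SEM = 9.300×√(1 − 0.904) ≈ 2.880

2.88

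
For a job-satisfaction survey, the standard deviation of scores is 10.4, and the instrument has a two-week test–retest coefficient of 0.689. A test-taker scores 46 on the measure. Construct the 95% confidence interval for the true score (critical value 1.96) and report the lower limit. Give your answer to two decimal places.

34.63

SEM = 10.400×√(1 − 0.689) ≈ 5.800
Half-width = 1.96×5.800 ≈ 11.368
Lower limit = 46 − 11.368 ≈ 34.632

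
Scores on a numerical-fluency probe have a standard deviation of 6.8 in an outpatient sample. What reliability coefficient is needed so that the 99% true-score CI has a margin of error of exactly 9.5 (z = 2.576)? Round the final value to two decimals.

0.71

SEM needed = half-width / z = 9.5/2.576 ≈ 3.68789
r = 1 − (3.68789/6.8)² ≈ 1 − 0.29413 ≈ 0.70587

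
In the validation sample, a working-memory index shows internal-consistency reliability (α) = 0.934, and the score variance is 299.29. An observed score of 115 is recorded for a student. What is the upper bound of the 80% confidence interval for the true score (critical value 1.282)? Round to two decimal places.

SD = √299.29 = 17.3000
SEM = 17.3000 × √(1 − 0.9340) = 17.3000 × √0.0660 ≃ 17.3000 × 0.2569 ≃ 4.4445
Margin = 1.282 × 4.4445 ≃ 5.6978
Upper limit = 115 + 5.6978 ≃ 120.6978

120.70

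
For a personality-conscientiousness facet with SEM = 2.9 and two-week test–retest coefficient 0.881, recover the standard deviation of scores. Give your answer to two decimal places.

SD = 2.9 / √(1 − 0.881) ≈ 8.40668

8.41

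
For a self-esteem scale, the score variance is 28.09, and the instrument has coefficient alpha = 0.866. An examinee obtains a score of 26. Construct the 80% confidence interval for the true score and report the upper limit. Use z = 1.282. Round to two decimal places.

SD = √28.09 = 5.300
SEM = 5.300 * √(1 − 0.866) = 5.300 * √0.134 ≈ 5.300 * 0.366 ≈ 1.940
Margin = 1.282 * 1.940 ≈ 2.487
Upper bound: 26 + 2.487 = 28.487

28.49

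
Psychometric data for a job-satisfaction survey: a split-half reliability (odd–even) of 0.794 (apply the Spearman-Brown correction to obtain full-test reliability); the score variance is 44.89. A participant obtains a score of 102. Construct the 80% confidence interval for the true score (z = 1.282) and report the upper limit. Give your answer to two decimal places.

SD = √44.89 ≃ 6.700
Full-length reliability (Spearman-Brown) = 2(0.794)/(1+0.794) ≃ 0.885
SEM = 6.700 * √(1 − 0.885) = 6.700 * √0.115 ≃ 6.700 * 0.339 ≃ 2.270
1.282 * SEM ≃ 2.911
Upper bound: 102 + 2.911 = 104.911

104.91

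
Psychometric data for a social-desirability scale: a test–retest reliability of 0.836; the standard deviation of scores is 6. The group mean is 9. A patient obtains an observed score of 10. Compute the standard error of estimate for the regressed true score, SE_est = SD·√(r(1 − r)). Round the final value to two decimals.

2.22

SE_est = 6.00000·√[r(1 − r)] ≈ 2.22165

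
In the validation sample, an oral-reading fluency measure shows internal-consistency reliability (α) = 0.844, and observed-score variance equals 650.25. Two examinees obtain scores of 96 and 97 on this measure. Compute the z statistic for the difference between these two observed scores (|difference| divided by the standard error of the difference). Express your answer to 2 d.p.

SD = √650.25 = 25.50000
SEM = 25.50000*√(1 − 0.84400) ≃ 10.07169
SE_diff = SEM * √2 ≃ 10.07169 * 1.41421 ≃ 14.24352
z = 1 / 14.24352 ≃ 0.07021

0.07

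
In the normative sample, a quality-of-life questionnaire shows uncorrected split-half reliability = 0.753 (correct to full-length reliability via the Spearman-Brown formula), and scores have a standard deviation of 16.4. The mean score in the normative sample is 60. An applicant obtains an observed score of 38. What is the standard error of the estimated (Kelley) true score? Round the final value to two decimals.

5.71

Spearman-Brown: r = 2(0.753) / (1 + 0.753) = 1.506 / 1.753 ≈ 0.859
SE_est = 16.400·√[r(1 − r)] ≈ 5.706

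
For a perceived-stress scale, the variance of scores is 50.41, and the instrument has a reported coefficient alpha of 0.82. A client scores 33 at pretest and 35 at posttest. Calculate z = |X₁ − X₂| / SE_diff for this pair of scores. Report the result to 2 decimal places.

0.47

SD = √50.41 = 7.10000
SEM = 7.10000·√(1 − 0.82000) ≈ 3.01227
SE_diff = SEM · √2 ≈ 3.01227 · 1.41421 ≈ 4.26000
z = 2 / 4.26000 ≈ 0.46948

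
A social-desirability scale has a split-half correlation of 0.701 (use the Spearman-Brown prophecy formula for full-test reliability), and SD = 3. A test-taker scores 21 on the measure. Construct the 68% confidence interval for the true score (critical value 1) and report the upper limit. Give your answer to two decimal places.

Full-length reliability (Spearman-Brown) = 2(0.701)/(1+0.701) ≈ 0.824
The standard error of measurement is 3.000·√(1 − 0.824) ≈ 3.000·0.419 ≈ 1.258.
1 · SEM ≈ 1.258
Upper bound: 21 + 1.258 = 22.258

22.26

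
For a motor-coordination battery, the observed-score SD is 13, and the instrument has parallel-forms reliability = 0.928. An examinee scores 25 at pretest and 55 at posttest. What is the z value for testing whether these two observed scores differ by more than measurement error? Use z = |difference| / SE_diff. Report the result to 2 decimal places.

The standard error of measurement is 13.0000·√(1 − 0.9280) ≈ 13.0000·0.2683 ≈ 3.4883.
SE_diff = SEM · √2 ≈ 3.4883 · 1.4142 ≈ 4.9332
z = |25 − 55| / 4.9332 = 30 / 4.9332 ≈ 6.0813

6.08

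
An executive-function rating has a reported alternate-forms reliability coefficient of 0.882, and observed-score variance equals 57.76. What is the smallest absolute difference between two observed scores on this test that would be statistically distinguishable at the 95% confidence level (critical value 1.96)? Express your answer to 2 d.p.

SD = √57.76 = 7.6000
SEM = 7.6000 · √(1 − 0.8820) = 7.6000 · √0.1180 ≈ 7.6000 · 0.3435 ≈ 2.6107
SE_diff = √2 · SEM ≈ 3.6921
Smallest detectable difference = 1.96·3.6921 ≈ 7.2365

7.24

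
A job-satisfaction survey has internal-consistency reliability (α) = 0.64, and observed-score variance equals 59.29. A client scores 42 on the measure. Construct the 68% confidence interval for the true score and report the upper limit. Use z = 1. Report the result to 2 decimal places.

σ = 59.29^(1/2) = 7.70000
SEM = 7.70000 * √(1 − 0.64000) = 7.70000 * √0.36000 ≈ 7.70000 * 0.60000 ≈ 4.62000
1 * SEM ≈ 4.62000
Upper bound: 42 + 4.62000 = 46.62000

46.62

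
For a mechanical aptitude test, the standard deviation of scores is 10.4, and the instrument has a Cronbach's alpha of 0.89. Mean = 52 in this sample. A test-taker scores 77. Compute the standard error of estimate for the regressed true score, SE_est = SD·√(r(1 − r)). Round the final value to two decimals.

3.25

SE_est = SD * √(r(1 − r)) = 10.400 * √0.098 ≈ 10.400 * 0.313 ≈ 3.254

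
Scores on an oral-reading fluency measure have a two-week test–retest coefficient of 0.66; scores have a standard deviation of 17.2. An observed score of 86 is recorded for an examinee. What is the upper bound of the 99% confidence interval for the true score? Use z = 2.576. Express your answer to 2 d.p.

SEM = 17.2000 · √(1 − 0.6600) = 17.2000 · √0.3400 ≈ 17.2000 · 0.5831 ≈ 10.0292
Margin = 2.576 · 10.0292 ≈ 25.8353
Upper limit = 86 + 25.8353 ≈ 111.8353

111.84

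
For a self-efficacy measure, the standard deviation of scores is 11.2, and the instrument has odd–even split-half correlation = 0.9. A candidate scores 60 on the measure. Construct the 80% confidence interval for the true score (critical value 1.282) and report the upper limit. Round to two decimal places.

Spearman-Brown: r = 2(0.9) / (1 + 0.9) = 1.800 / 1.900 ≃ 0.947
SEM = 11.200 × √(1 − 0.947) = 11.200 × √0.053 ≃ 11.200 × 0.229 ≃ 2.569
1.282 × SEM ≃ 3.294
Upper limit = 60 + 3.294 ≃ 63.294

63.29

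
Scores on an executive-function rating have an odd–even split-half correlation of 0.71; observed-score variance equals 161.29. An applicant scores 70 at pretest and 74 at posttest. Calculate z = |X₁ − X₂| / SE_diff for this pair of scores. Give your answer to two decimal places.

σ = 161.29^(1/2) = 12.7000
Spearman-Brown: r = 2(0.71) / (1 + 0.71) = 1.4200 / 1.7100 ≈ 0.8304
The standard error of measurement is 12.7000×√(1 − 0.8304) ≈ 12.7000×0.4118 ≈ 5.2300.
Standard error of the difference = 5.2300·√2 ≈ 7.3964
z = |70 − 74| / 7.3964 = 4 / 7.3964 ≈ 0.5408

0.54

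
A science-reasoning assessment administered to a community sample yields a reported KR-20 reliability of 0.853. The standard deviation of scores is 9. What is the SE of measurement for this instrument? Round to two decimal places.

The standard error of measurement is 9.000×√(1 − 0.853) ≃ 9.000×0.383 ≃ 3.451.

3.45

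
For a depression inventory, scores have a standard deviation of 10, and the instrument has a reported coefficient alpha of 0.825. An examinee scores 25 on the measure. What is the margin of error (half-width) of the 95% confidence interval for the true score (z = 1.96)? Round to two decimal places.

8.20

The standard error of measurement is 10.00000×√(1 − 0.82500) ≈ 10.00000×0.41833 ≈ 4.18330.
1.96 × SEM ≈ 8.19927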